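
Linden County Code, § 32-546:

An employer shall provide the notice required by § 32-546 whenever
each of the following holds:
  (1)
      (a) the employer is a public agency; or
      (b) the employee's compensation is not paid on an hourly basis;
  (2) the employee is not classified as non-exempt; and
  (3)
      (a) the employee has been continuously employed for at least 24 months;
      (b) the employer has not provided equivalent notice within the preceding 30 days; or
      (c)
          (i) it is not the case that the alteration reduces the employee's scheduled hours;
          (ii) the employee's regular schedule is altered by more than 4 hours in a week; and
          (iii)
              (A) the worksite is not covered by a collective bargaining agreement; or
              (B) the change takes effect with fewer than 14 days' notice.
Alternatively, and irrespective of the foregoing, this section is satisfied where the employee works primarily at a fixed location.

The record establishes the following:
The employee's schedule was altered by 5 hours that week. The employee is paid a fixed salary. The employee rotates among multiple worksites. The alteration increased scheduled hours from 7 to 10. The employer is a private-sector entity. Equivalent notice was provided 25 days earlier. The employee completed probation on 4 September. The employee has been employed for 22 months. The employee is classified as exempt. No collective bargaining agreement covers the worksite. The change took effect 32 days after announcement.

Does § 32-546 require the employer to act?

Yes — required.

(a) public agency — not met.
(b) not (hourly-paid) — met.
(1) = F OR T = true.
(2) not (non-exempt) — satisfied.
(a) tenure ≥ 24 mo. — fails.
(b) no recent notice — not met.
(i) not (hours reduced) — satisfied.
(ii) schedule shift > 4h — satisfied.
(A) no CBA — holds.
(B) < 14 days' notice — not met.
(iii): T OR F → true.
(c) = T AND T AND T = true.
(3): F OR F OR T → true.
Overall: T AND T AND T → true.
Exception (fixed location) — not satisfied.
Result: main true OR exception false → true.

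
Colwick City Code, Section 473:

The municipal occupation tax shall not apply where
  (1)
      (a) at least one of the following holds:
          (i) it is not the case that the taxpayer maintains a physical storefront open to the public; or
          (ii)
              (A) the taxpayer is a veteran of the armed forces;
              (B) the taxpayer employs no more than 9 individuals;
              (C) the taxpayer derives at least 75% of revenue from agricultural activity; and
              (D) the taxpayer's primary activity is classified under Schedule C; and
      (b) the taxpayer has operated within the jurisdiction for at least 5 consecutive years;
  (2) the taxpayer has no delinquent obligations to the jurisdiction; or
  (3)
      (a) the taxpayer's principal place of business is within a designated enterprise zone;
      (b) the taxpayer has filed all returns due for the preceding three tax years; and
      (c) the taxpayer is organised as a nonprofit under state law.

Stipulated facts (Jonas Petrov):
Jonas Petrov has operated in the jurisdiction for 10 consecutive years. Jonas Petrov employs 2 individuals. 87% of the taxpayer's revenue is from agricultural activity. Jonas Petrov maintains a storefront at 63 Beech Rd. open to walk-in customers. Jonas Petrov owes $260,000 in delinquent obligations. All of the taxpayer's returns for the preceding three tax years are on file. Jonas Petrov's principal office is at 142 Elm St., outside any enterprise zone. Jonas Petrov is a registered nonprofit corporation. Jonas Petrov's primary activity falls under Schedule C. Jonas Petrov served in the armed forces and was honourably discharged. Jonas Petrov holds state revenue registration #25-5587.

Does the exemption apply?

(i) not (has storefront) — not satisfied.
(A) veteran — holds.
(B) ≤ 9 employees — satisfied.
(C) ≥75% agricultural — satisfied.
(D) Schedule C activity — satisfied.
(ii): T AND T AND T AND T → true.
(a): F OR T → true.
(b) ≥ 5 yrs in jurisdiction — met.
So (1) is satisfied (T AND T).
(2) no delinquency — not met.
(a) in enterprise zone — not met.
(b) returns current — met.
(c) nonprofit — satisfied.
(3) = F AND T AND T = false.
Overall: T OR F OR F → true.

Yes — exempt.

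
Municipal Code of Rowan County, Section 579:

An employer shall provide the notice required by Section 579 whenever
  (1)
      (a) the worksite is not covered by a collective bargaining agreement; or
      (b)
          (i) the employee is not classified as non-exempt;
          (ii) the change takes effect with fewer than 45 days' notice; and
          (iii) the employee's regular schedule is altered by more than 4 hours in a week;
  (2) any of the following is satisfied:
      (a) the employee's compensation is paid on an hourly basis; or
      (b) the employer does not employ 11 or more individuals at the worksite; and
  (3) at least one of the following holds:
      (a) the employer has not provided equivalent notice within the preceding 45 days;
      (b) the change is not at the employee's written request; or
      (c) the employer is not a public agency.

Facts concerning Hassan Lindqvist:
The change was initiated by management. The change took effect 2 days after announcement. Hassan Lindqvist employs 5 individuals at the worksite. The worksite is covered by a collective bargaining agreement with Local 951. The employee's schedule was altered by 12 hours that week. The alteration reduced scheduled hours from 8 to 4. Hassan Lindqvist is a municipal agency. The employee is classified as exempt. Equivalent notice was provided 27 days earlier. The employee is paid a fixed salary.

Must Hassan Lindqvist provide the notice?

Yes — required.

(a) no CBA — fails.
(i) not (non-exempt) — met.
(ii) < 45 days' notice — met.
(iii) schedule shift > 4h — satisfied.
(b) = T AND T AND T = true.
So (1) is satisfied (F OR T).
(a) hourly-paid — not satisfied.
(b) not (≥ 11 at site) — met.
(2) = F OR T = true.
(a) no recent notice — not met.
(b) not employee-requested — holds.
(c) not (public agency) — fails.
So (3) is satisfied (F OR T OR F).
Overall = T AND T AND T = true.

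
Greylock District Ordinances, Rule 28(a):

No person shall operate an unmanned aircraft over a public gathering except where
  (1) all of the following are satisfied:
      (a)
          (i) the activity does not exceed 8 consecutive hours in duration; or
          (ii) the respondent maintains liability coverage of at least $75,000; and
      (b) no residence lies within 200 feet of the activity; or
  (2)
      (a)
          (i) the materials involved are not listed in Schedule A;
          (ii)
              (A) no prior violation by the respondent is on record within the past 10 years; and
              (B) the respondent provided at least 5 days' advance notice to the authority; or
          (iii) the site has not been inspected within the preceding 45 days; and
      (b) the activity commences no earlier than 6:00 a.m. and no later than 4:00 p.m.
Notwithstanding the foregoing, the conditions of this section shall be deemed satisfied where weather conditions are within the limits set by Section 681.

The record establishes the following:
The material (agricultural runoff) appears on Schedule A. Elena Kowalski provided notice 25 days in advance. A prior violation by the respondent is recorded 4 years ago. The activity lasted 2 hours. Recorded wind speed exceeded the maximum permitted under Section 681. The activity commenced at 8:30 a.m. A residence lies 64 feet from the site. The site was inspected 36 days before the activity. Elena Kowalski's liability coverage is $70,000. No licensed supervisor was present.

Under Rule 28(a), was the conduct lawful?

(i) ≤ 8 hrs duration — met.
(ii) coverage ≥ $75,000 — not met.
(a) = T OR F = true.
(b) no residence in 200 ft — not satisfied.
(1): T AND F → false.
(i) not (Schedule A material) — not met.
(A) no prior violation — fails.
(B) ≥5 days' notice — satisfied.
(ii): F AND T → false.
(iii) not (site inspected) — not met.
(a) = F OR F OR F = false.
(b) start within hours — satisfied.
So (2) is not satisfied (F AND T).
Overall = F OR F = false.
Exception (weather ok) — not satisfied.
Result: main false OR exception false → false.

No — unlawful.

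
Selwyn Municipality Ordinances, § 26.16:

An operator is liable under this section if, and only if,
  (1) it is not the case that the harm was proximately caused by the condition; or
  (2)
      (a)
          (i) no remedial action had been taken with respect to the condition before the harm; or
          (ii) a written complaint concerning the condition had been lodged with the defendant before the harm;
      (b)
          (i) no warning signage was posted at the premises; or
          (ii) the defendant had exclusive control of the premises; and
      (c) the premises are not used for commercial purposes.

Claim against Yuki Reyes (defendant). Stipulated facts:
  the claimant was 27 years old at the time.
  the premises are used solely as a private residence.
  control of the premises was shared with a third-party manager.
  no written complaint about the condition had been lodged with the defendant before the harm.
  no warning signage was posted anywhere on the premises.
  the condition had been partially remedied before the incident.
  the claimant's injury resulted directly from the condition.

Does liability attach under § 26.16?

(1) not (proximate cause) — not satisfied.
(i) no remedial action — fails.
(ii) complaint lodged — fails.
So (a) is not satisfied (F OR F).
(i) no signage posted — satisfied.
(ii) exclusive control — fails.
(b) = T OR F = true.
(c) not (commercial use) — satisfied.
(2): F AND T AND T → false.
Overall = F OR F = false.

No — not liable.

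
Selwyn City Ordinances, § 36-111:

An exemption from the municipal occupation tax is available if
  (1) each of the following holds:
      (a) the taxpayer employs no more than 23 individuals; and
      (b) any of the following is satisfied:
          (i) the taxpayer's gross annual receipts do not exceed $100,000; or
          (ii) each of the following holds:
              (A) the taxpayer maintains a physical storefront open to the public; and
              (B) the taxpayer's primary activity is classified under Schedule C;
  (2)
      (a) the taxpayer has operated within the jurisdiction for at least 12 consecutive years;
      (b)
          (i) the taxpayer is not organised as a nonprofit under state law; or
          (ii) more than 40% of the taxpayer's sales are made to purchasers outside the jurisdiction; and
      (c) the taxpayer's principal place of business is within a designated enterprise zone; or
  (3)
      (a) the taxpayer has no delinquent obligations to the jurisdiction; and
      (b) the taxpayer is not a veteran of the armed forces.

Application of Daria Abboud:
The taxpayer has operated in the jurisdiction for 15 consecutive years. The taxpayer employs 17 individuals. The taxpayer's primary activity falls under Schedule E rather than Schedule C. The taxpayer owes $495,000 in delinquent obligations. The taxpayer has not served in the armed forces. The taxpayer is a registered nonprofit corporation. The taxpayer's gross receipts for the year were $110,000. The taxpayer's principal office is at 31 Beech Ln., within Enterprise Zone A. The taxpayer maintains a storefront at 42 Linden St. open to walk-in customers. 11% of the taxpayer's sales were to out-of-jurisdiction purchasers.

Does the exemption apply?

No — not exempt.

(a) ≤ 23 employees — met.
(i) receipts ≤ $100,000 — not met.
(A) has storefront — holds.
(B) Schedule C activity — fails.
(ii) = T AND F = false.
(b) = F OR F = false.
(1): T AND F → false.
(a) ≥ 12 yrs in jurisdiction — holds.
(i) not (nonprofit) — not satisfied.
(ii) >40% out-of-jur. sales — fails.
(b) = F OR F = false.
(c) in enterprise zone — satisfied.
(2): T AND F AND T → false.
(a) no delinquency — not met.
(b) not (veteran) — met.
So (3) is not satisfied (F AND T).
Overall: F OR F OR F → false.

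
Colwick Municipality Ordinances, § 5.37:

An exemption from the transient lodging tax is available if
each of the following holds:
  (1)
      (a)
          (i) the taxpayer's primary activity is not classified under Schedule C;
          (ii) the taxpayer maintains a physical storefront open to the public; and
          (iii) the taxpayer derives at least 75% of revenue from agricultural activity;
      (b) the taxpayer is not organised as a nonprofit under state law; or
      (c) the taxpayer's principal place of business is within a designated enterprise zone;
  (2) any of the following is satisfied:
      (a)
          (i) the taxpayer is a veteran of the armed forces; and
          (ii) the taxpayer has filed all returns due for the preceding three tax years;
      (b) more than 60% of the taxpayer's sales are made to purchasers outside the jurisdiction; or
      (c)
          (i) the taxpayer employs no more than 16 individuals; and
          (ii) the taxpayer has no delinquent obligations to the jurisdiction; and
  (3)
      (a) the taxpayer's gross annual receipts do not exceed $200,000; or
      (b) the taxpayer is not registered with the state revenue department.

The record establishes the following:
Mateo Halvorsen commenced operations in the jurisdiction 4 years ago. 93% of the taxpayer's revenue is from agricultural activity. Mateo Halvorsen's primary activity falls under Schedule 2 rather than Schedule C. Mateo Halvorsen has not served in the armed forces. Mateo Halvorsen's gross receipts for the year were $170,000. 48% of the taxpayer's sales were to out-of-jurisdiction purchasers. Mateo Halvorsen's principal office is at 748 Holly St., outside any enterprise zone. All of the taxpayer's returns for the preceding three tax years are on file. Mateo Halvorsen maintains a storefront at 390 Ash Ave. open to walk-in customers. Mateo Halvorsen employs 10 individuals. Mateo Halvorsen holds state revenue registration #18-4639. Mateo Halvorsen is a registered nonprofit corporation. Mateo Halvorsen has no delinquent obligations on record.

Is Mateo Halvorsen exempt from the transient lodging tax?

(i) not (Schedule C activity) — met.
(ii) has storefront — satisfied.
(iii) ≥75% agricultural — met.
(a) = T AND T AND T = true.
(b) not (nonprofit) — fails.
(c) in enterprise zone — not met.
So (1) is satisfied (T OR F OR F).
(i) veteran — fails.
(ii) returns current — met.
(a) = F AND T = false.
(b) >60% out-of-jur. sales — not satisfied.
(i) ≤ 16 employees — holds.
(ii) no delinquency — satisfied.
So (c) is satisfied (T AND T).
(2) = F OR F OR T = true.
(a) receipts ≤ $200,000 — holds.
(b) not (state-registered) — fails.
(3): T OR F → true.
Overall = T AND T AND T = true.

Yes — exempt.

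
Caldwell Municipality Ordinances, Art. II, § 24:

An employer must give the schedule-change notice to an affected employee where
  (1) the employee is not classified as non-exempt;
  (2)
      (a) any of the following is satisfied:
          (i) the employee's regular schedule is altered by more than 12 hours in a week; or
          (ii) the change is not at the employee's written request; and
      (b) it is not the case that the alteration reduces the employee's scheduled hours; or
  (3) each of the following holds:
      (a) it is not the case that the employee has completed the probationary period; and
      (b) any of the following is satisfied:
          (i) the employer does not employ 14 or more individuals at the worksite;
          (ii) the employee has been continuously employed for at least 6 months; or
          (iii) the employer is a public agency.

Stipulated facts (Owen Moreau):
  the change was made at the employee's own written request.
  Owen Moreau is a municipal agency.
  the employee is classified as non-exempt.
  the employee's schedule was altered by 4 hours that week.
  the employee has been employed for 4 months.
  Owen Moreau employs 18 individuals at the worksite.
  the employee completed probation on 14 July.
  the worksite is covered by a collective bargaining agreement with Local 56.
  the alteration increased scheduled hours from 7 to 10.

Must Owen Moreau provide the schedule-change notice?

(1) not (non-exempt) — not satisfied.
(i) schedule shift > 12h — not met.
(ii) not employee-requested — fails.
(a) = F OR F = false.
(b) not (hours reduced) — met.
(2) = F AND T = false.
(a) not (past probation) — not met.
(i) not (≥ 14 at site) — fails.
(ii) tenure ≥ 6 mo. — not met.
(iii) public agency — satisfied.
So (b) is satisfied (F OR F OR T).
(3): F AND T → false.
Overall: F OR F OR F → false.

No — not required.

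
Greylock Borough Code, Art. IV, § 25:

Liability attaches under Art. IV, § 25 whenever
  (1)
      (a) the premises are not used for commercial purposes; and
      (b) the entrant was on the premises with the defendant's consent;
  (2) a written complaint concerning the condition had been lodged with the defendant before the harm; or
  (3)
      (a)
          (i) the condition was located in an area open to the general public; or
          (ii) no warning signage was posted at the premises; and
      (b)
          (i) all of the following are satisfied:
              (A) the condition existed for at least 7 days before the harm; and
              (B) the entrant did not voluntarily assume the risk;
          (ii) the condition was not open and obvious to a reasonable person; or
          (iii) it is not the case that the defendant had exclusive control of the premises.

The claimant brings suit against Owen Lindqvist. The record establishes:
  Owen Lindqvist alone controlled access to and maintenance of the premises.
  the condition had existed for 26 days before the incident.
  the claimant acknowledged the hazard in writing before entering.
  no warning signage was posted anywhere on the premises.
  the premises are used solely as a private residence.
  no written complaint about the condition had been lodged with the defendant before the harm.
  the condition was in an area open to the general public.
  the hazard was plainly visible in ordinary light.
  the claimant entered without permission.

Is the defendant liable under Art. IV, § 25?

(a) not (commercial use) — holds.
(b) consent to enter — fails.
So (1) is not satisfied (T AND F).
(2) complaint lodged — not satisfied.
(i) public area — holds.
(ii) no signage posted — met.
(a): T OR T → true.
(A) condition ≥7 days old — met.
(B) no assumed risk — not satisfied.
So (i) is not satisfied (T AND F).
(ii) not open/obvious — fails.
(iii) not (exclusive control) — not met.
(b) = F OR F OR F = false.
So (3) is not satisfied (T AND F).
So Overall is not satisfied (F OR F OR F).

No — not liable.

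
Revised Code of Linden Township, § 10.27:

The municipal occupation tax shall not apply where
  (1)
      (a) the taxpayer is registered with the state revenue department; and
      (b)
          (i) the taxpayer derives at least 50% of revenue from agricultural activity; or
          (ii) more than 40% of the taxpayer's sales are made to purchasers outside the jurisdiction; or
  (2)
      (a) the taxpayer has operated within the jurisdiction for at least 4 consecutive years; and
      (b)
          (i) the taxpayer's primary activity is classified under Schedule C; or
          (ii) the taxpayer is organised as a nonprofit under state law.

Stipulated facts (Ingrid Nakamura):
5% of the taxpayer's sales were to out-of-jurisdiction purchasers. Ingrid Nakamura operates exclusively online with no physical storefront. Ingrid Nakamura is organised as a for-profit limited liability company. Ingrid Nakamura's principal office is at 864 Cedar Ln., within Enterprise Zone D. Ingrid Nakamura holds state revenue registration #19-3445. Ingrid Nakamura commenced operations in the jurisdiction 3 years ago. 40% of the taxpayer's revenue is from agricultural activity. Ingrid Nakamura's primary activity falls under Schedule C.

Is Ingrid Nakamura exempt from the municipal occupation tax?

No — not exempt.

(a) state-registered — holds.
(i) ≥50% agricultural — fails.
(ii) >40% out-of-jur. sales — not met.
(b): F OR F → false.
(1): T AND F → false.
(a) ≥ 4 yrs in jurisdiction — not satisfied.
(i) Schedule C activity — satisfied.
(ii) nonprofit — not satisfied.
So (b) is satisfied (T OR F).
So (2) is not satisfied (F AND T).
Overall: F OR F → false.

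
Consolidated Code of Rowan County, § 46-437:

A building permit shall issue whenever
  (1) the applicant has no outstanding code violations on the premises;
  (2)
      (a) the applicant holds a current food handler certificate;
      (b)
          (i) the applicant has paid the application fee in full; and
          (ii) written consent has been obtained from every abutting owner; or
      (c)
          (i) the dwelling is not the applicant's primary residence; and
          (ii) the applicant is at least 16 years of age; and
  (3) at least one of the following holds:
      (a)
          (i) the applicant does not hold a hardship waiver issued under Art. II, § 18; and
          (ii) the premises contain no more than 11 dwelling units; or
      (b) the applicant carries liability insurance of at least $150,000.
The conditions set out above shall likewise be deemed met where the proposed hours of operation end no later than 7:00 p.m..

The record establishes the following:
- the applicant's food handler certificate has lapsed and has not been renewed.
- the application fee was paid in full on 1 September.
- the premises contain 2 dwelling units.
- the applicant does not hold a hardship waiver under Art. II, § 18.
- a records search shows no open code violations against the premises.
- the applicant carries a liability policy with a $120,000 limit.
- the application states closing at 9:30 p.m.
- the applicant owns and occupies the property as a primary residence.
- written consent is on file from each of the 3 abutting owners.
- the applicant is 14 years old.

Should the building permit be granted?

(1) no code violations — satisfied.
(a) food handler cert. — not satisfied.
(i) fee paid — holds.
(ii) all abutters consent — met.
(b) = T AND T = true.
(i) not (primary residence) — fails.
(ii) age ≥ 16 — not met.
(c): F AND F → false.
(2): F OR T OR F → true.
(i) not (hardship waiver) — satisfied.
(ii) ≤ 11 units — satisfied.
(a) = T AND T = true.
(b) insurance ≥ $150,000 — fails.
(3) = T OR F = true.
Overall: T AND T AND T → true.
Exception (closes by 7 p.m.) — not satisfied.
Result: main true OR exception false → true.

Yes — granted.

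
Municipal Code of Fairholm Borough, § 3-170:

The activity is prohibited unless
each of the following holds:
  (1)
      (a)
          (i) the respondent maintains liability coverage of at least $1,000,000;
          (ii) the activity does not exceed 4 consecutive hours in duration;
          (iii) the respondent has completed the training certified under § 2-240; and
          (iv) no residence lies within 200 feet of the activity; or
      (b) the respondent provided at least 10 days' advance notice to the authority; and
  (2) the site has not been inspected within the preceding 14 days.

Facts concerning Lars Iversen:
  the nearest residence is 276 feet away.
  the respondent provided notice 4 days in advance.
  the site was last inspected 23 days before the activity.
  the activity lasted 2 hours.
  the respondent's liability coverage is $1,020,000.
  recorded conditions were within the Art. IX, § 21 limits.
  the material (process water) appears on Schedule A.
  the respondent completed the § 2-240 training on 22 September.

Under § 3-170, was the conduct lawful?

(i) coverage ≥ $1,000,000 — satisfied.
(ii) ≤ 4 hrs duration — met.
(iii) training certified — satisfied.
(iv) no residence in 200 ft — met.
(a) = T AND T AND T AND T = true.
(b) ≥10 days' notice — not met.
(1) = T OR F = true.
(2) not (site inspected) — met.
So Overall is satisfied (T AND T).

Yes — lawful.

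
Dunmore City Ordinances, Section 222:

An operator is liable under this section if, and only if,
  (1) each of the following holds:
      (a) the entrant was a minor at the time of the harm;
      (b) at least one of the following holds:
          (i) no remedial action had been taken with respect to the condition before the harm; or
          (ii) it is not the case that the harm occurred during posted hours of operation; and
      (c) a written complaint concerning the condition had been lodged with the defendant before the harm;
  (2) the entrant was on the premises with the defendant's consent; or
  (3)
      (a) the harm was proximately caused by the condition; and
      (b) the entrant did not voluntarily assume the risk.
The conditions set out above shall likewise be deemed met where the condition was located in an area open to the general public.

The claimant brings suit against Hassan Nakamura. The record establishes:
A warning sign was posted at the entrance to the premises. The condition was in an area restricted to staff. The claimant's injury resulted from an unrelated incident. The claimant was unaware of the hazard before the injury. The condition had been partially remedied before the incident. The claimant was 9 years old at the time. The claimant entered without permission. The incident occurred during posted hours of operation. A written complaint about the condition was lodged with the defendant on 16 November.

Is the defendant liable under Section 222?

No — not liable.

(a) entrant a minor — satisfied.
(i) no remedial action — fails.
(ii) not (during posted hours) — not met.
(b): F OR F → false.
(c) complaint lodged — satisfied.
(1) = T AND F AND T = false.
(2) consent to enter — not satisfied.
(a) proximate cause — not met.
(b) no assumed risk — satisfied.
(3): F AND T → false.
So Overall is not satisfied (F OR F OR F).
Exception (public area) — not satisfied.
Result: main false OR exception false → false.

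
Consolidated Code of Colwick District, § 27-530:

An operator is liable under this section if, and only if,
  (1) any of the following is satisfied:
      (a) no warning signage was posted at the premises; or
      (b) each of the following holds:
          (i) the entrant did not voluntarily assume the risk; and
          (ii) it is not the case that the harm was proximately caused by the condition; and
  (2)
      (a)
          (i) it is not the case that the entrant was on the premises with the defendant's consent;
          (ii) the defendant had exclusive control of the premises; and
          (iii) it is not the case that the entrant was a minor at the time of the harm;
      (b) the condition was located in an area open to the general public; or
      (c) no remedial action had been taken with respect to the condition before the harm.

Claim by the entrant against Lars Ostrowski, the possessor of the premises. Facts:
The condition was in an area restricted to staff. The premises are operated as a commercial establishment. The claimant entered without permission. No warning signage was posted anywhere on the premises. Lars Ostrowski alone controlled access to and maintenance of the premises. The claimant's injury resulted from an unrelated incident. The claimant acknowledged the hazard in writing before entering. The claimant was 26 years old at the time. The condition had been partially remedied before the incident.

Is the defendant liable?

(a) no signage posted — satisfied.
(i) no assumed risk — not satisfied.
(ii) not (proximate cause) — satisfied.
(b) = F AND T = false.
So (1) is satisfied (T OR F).
(i) not (consent to enter) — holds.
(ii) exclusive control — satisfied.
(iii) not (entrant a minor) — satisfied.
So (a) is satisfied (T AND T AND T).
(b) public area — fails.
(c) no remedial action — not satisfied.
(2): T OR F OR F → true.
So Overall is satisfied (T AND T).

Yes — liable.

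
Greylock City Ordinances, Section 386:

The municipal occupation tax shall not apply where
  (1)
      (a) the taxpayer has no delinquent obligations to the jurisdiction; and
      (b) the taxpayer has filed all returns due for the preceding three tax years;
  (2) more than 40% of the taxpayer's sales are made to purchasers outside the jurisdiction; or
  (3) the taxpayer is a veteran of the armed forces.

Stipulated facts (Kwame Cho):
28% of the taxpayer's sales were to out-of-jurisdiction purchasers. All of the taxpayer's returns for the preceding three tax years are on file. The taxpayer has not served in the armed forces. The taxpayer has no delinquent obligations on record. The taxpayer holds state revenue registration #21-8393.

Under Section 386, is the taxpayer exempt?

(a) no delinquency — satisfied.
(b) returns current — met.
(1) = T AND T = true.
(2) >40% out-of-jur. sales — fails.
(3) veteran — fails.
Overall = T OR F OR F = true.

Yes — exempt.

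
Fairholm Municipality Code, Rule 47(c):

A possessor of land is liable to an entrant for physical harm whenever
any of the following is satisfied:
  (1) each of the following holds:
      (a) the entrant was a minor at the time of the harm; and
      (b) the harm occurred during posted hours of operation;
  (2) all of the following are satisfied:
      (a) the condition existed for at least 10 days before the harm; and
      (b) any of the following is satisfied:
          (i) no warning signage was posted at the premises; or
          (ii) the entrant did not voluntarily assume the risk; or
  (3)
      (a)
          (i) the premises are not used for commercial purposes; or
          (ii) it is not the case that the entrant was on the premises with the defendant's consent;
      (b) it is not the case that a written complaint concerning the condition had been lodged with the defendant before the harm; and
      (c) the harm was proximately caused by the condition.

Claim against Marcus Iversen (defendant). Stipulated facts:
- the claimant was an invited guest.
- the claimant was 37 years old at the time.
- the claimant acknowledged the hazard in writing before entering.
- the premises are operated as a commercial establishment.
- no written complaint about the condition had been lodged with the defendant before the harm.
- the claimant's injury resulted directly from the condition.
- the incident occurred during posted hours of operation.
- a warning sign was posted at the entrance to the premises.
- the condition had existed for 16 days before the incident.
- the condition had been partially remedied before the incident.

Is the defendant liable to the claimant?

No — not liable.

(a) entrant a minor — not satisfied.
(b) during posted hours — holds.
So (1) is not satisfied (F AND T).
(a) condition ≥10 days old — met.
(i) no signage posted — fails.
(ii) no assumed risk — fails.
(b) = F OR F = false.
So (2) is not satisfied (T AND F).
(i) not (commercial use) — fails.
(ii) not (consent to enter) — not satisfied.
So (a) is not satisfied (F OR F).
(b) not (complaint lodged) — holds.
(c) proximate cause — met.
(3) = F AND T AND T = false.
Overall: F OR F OR F → false.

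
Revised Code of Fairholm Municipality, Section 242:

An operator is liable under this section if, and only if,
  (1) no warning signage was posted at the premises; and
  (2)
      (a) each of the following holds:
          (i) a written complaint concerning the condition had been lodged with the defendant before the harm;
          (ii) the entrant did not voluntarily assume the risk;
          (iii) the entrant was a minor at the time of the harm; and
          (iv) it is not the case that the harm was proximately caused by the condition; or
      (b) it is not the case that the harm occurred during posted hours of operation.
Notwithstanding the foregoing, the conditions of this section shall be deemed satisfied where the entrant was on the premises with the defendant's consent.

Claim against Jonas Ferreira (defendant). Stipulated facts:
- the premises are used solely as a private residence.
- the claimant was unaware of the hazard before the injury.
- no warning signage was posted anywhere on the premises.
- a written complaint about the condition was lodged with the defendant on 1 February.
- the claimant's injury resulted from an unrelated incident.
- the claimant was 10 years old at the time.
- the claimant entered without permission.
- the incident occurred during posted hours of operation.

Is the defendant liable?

(1) no signage posted — met.
(i) complaint lodged — holds.
(ii) no assumed risk — holds.
(iii) entrant a minor — satisfied.
(iv) not (proximate cause) — satisfied.
(a): T AND T AND T AND T → true.
(b) not (during posted hours) — not met.
So (2) is satisfied (T OR F).
So Overall is satisfied (T AND T).
Exception (consent to enter) — not satisfied.
Result: main true OR exception false → true.

Yes — liable.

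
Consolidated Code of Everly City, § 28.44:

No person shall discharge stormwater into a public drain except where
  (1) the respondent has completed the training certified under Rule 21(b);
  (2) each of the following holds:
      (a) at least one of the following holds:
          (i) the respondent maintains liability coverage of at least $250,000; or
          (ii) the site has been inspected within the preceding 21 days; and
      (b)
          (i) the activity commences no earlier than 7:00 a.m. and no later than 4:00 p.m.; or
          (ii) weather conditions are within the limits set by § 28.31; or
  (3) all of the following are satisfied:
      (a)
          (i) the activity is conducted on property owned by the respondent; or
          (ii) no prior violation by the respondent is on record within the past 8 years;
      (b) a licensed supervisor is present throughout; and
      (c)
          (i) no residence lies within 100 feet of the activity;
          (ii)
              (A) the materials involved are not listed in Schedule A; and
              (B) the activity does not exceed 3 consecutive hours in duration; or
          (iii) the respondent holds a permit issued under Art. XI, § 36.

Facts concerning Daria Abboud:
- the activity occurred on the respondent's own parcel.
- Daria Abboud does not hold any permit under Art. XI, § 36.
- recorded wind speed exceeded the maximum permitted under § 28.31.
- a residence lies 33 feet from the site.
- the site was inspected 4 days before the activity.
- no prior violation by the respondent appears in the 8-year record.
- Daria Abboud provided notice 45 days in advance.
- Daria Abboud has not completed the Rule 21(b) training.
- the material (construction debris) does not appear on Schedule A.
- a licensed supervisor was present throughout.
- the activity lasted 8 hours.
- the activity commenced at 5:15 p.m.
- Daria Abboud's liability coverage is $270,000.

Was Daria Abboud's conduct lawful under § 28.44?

(1) training certified — fails.
(i) coverage ≥ $250,000 — holds.
(ii) site inspected — holds.
(a): T OR T → true.
(i) start within hours — fails.
(ii) weather ok — not satisfied.
So (b) is not satisfied (F OR F).
So (2) is not satisfied (T AND F).
(i) own property — satisfied.
(ii) no prior violation — met.
So (a) is satisfied (T OR T).
(b) supervisor present — satisfied.
(i) no residence in 100 ft — fails.
(A) not (Schedule A material) — met.
(B) ≤ 3 hrs duration — not met.
So (ii) is not satisfied (T AND F).
(iii) holds permit — fails.
So (c) is not satisfied (F OR F OR F).
(3) = T AND T AND F = false.
Overall: F OR F OR F → false.

No — unlawful.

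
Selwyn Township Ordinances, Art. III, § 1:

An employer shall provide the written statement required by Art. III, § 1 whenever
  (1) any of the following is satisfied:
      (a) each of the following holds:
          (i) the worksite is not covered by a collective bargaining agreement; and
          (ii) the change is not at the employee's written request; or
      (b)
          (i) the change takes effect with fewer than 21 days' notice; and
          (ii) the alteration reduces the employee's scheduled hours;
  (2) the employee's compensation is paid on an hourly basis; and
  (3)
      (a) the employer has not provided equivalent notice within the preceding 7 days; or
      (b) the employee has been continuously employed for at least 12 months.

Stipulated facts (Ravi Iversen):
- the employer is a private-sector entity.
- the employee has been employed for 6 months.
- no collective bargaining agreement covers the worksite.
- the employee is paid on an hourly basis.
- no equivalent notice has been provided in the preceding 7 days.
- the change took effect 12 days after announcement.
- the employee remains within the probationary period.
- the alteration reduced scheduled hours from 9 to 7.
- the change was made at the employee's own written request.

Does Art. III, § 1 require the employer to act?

Yes — required.

(i) no CBA — met.
(ii) not employee-requested — not satisfied.
So (a) is not satisfied (T AND F).
(i) < 21 days' notice — holds.
(ii) hours reduced — met.
So (b) is satisfied (T AND T).
(1) = F OR T = true.
(2) hourly-paid — holds.
(a) no recent notice — satisfied.
(b) tenure ≥ 12 mo. — not met.
(3): T OR F → true.
So Overall is satisfied (T AND T AND T).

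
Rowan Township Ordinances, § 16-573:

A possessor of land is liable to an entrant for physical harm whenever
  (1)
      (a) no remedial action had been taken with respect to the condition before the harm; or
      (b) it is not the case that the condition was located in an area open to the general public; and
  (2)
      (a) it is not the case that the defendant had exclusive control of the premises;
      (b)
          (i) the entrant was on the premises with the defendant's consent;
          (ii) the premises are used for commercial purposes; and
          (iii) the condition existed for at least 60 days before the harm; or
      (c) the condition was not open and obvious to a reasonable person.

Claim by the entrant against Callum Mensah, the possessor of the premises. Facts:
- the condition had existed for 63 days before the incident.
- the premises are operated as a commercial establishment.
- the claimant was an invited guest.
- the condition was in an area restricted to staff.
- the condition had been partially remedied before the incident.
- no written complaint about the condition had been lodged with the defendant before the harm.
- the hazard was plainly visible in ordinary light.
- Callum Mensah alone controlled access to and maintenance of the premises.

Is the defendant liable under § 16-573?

Yes — liable.

(a) no remedial action — not satisfied.
(b) not (public area) — satisfied.
So (1) is satisfied (F OR T).
(a) not (exclusive control) — not satisfied.
(i) consent to enter — satisfied.
(ii) commercial use — holds.
(iii) condition ≥60 days old — met.
(b) = T AND T AND T = true.
(c) not open/obvious — fails.
(2): F OR T OR F → true.
So Overall is satisfied (T AND T).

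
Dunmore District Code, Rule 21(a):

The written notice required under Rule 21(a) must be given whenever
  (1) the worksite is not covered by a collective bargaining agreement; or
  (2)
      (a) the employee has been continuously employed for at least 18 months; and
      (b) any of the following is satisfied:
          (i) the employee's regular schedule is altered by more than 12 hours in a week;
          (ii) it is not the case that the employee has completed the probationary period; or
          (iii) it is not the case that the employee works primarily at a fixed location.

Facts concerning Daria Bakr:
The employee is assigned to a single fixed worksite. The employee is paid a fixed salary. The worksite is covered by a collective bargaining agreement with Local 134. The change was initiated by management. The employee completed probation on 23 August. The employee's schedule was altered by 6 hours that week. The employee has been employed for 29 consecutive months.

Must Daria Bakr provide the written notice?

(1) no CBA — not satisfied.
(a) tenure ≥ 18 mo. — satisfied.
(i) schedule shift > 12h — not met.
(ii) not (past probation) — not met.
(iii) not (fixed location) — not met.
(b): F OR F OR F → false.
(2) = T AND F = false.
Overall: F OR F → false.

No — not required.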